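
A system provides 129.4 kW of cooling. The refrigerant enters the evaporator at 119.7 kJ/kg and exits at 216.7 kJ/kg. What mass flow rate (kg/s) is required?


dh = 216.7 - 119.7 = 97.0 kJ/kg
m_dot = Q / dh = 129.4 / 97.0 = 1.334 kg/s

1.334


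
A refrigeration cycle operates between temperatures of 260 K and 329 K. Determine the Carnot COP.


dT = 329 - 260 = 69 K
COP_carnot = T_cold / dT = 260 / 69
COP_carnot = 3.768

3.768


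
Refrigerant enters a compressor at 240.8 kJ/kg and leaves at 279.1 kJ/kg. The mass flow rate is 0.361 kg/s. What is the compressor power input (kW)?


dh = 279.1 - 240.8 = 38.3 kJ/kg
W = m_dot * dh = 0.361 * 38.3 = 13.83 kW

13.83


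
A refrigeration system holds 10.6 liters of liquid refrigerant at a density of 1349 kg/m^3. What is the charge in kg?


Charge = V * rho / 1000
Charge = 10.6 * 1349 / 1000
Charge = 14.3 kg

14.3


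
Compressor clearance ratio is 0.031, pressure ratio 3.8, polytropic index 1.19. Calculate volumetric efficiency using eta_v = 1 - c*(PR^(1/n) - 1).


PR^(1/n) = 3.8^(1/1.19) = 3.07052831
eta_v = 1 - 0.031 * (3.07052831 - 1)
eta_v = 0.9358

0.9358


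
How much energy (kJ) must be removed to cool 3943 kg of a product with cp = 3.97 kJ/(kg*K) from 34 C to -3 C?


dT = 34 - (-3) = 37 K
Q = m * cp * dT = 3943 * 3.97 * 37
Q = 579187 kJ

579187


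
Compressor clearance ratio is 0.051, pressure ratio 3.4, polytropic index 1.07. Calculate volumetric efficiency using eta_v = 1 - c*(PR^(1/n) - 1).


PR^(1/n) = 3.4^(1/1.07) = 3.13840703
eta_v = 1 - 0.051 * (3.13840703 - 1)
eta_v = 0.8909

0.8909


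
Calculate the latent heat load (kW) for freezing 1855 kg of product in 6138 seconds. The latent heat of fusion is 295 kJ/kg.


Q_lat = m * h_fg / t
Q_lat = 1855 * 295 / 6138
Q_lat = 89.15 kW

89.15


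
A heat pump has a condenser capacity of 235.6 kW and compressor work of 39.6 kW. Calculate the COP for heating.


COP_hp = Q_cond / W
COP_hp = 235.6 / 39.6
COP_hp = 5.949

5.949


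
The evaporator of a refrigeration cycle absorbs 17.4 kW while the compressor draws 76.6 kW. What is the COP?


COP = Q_evap / W
COP = 17.4 / 76.6
COP = 0.227

0.227


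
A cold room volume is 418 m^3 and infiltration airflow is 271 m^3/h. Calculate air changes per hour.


ACH = flow / volume
ACH = 271 / 418
ACH = 0.648

0.648


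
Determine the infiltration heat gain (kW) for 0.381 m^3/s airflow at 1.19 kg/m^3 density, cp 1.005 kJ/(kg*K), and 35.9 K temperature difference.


Q = V_dot * rho * cp * dT
Q = 0.381 * 1.19 * 1.005 * 35.9
Q = 16.358 kW

16.358


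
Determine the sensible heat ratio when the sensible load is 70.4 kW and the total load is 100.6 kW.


SHR = Q_sensible / Q_total
SHR = 70.4 / 100.6
SHR = 0.7

0.7


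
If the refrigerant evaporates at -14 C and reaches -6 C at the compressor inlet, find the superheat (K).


Superheat = T_suction - T_evap
Superheat = -6 - (-14)
Superheat = 8 K

8


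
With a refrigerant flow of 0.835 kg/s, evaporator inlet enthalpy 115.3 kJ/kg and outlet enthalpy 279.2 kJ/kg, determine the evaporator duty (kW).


dh = 279.2 - 115.3 = 163.9 kJ/kg
Q_evap = m_dot * dh = 0.835 * 163.9
Q_evap = 136.86 kW

136.86


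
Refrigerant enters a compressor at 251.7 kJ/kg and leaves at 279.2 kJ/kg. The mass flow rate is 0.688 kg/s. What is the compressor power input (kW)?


dh = 279.2 - 251.7 = 27.5 kJ/kg
W = m_dot * dh = 0.688 * 27.5 = 18.92 kW

18.92


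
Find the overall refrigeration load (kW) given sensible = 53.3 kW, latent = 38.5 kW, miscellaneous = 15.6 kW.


Q_total = Q_s + Q_l + Q_misc
Q_total = 53.3 + 38.5 + 15.6
Q_total = 107.4 kW

107.4


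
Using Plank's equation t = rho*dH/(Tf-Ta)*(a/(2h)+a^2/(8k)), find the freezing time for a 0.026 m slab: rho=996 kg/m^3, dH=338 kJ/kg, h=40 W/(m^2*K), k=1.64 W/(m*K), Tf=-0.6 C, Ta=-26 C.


dT = -0.6 - (-26) = 25.4 K
term1 = a/(2h) = 0.026/(2*40) = 0.000325
term2 = a^2/(8k) = 0.026^2/(8*1.64) = 0.00005152439024
t = rho*dH*1000/dT * (term1 + term2)
t = 996*338*1000/25.4 * (0.000325 + 0.00005152439024)
t = 4990 s

4990


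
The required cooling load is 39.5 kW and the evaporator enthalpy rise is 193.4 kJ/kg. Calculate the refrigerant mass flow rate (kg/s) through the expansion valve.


m_dot = Q / dh
m_dot = 39.5 / 193.4
m_dot = 0.2042 kg/s

0.2042


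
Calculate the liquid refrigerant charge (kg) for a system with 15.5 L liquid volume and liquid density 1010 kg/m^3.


Charge = V * rho / 1000
Charge = 15.5 * 1010 / 1000
Charge = 15.66 kg

15.66


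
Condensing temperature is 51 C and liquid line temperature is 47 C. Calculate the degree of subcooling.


Subcooling = T_cond - T_liquid
Subcooling = 51 - 47
Subcooling = 4 K

4


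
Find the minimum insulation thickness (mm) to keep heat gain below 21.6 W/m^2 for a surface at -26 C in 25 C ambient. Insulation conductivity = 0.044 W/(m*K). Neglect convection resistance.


dT = 25 - (-26) = 51 K
thickness = k * dT / q_max * 1000
thickness = 0.044 * 51 / 21.6 * 1000
thickness = 103.9 mm

103.9


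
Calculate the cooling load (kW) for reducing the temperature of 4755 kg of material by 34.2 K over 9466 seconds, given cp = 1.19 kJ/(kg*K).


Q = m * cp * dT / t
Q = 4755 * 1.19 * 34.2 / 9466
Q = 20.444 kW

20.444


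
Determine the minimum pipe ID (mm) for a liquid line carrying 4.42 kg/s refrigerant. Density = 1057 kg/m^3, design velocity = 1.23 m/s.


A = m_dot / (rho * v) = 4.42 / (1057 * 1.23) = 0.003399712332 m^2
d = sqrt(4*A/pi) * 1000
d = 65.8 mm

65.8


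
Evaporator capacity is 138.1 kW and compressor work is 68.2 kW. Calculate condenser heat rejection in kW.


Q_cond = Q_evap + W
Q_cond = 138.1 + 68.2
Q_cond = 206.3 kW

206.3


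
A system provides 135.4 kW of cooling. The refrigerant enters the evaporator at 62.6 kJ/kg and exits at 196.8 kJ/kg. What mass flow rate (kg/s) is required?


dh = 196.8 - 62.6 = 134.2 kJ/kg
m_dot = Q / dh = 135.4 / 134.2 = 1.0089 kg/s

1.0089


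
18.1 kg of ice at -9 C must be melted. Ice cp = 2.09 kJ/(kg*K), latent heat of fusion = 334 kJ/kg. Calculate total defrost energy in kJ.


Sensible heat = cp * dT = 2.09 * 9 = 18.81 kJ/kg
Total per kg = 18.81 + 334 = 352.81 kJ/kg
Q = m * total = 18.1 * 352.81
Q = 6385.9 kJ

6385.9


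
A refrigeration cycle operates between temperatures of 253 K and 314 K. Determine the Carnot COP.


dT = 314 - 253 = 61 K
COP_carnot = T_cold / dT = 253 / 61
COP_carnot = 4.148

4.148


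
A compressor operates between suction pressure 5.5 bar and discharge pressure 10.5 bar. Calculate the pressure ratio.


PR = P_high / P_low
PR = 10.5 / 5.5
PR = 1.909

1.909


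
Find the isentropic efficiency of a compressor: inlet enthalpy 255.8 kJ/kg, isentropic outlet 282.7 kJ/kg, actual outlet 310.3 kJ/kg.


dh_ideal = 282.7 - 255.8 = 26.9 kJ/kg
dh_actual = 310.3 - 255.8 = 54.5 kJ/kg
eta_s = dh_ideal / dh_actual = 26.9 / 54.5
eta_s = 0.4936

0.4936


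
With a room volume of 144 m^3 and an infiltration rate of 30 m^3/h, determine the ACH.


ACH = flow / volume
ACH = 30 / 144
ACH = 0.208

0.208


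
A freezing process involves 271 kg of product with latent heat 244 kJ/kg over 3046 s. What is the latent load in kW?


Q_lat = m * h_fg / t
Q_lat = 271 * 244 / 3046
Q_lat = 21.71 kW

21.71


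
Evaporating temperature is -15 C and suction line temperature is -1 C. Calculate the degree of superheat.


Superheat = T_suction - T_evap
Superheat = -1 - (-15)
Superheat = 14 K

14


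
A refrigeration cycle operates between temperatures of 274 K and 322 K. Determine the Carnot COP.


dT = 322 - 274 = 48 K
COP_carnot = T_cold / dT = 274 / 48
COP_carnot = 5.708

5.708


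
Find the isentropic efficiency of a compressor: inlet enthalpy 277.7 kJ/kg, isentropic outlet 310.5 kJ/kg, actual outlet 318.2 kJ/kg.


dh_ideal = 310.5 - 277.7 = 32.8 kJ/kg
dh_actual = 318.2 - 277.7 = 40.5 kJ/kg
eta_s = dh_ideal / dh_actual = 32.8 / 40.5
eta_s = 0.8099

0.8099


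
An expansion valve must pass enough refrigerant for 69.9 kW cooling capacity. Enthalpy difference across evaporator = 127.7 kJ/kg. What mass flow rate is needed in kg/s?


m_dot = Q / dh
m_dot = 69.9 / 127.7
m_dot = 0.5474 kg/s

0.5474


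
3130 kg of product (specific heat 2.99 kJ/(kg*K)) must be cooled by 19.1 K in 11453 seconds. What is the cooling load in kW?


Q = m * cp * dT / t
Q = 3130 * 2.99 * 19.1 / 11453
Q = 15.607 kW

15.607


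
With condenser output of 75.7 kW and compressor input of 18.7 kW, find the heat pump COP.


COP_hp = Q_cond / W
COP_hp = 75.7 / 18.7
COP_hp = 4.048

4.048


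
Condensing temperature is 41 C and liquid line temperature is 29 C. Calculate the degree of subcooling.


Subcooling = T_cond - T_liquid
Subcooling = 41 - 29
Subcooling = 12 K

12


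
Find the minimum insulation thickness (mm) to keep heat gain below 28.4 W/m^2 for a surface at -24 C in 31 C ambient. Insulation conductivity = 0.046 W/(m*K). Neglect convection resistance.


dT = 31 - (-24) = 55 K
thickness = k * dT / q_max * 1000
thickness = 0.046 * 55 / 28.4 * 1000
thickness = 89.1 mm

89.1


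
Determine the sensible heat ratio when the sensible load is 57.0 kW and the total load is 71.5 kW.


SHR = Q_sensible / Q_total
SHR = 57.0 / 71.5
SHR = 0.797

0.797


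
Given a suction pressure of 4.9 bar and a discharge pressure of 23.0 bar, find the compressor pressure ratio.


PR = P_high / P_low
PR = 23.0 / 4.9
PR = 4.694

4.694


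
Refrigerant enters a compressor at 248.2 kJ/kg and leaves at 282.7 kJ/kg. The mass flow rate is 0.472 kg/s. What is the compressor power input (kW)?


dh = 282.7 - 248.2 = 34.5 kJ/kg
W = m_dot * dh = 0.472 * 34.5 = 16.28 kW

16.28


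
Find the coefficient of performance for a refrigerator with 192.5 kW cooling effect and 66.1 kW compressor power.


COP = Q_evap / W
COP = 192.5 / 66.1
COP = 2.912

2.912


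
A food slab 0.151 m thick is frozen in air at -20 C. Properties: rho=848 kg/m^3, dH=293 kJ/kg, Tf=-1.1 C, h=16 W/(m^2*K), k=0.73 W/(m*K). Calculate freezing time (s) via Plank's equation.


dT = -1.1 - (-20) = 18.9 K
term1 = a/(2h) = 0.151/(2*16) = 0.00471875
term2 = a^2/(8k) = 0.151^2/(8*0.73) = 0.003904280822
t = rho*dH*1000/dT * (term1 + term2)
t = 848*293*1000/18.9 * (0.00471875 + 0.003904280822)
t = 113360 s

113360


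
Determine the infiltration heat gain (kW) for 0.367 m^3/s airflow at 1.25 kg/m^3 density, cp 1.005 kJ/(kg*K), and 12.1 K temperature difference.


Q = V_dot * rho * cp * dT
Q = 0.367 * 1.25 * 1.005 * 12.1
Q = 5.579 kW

5.579


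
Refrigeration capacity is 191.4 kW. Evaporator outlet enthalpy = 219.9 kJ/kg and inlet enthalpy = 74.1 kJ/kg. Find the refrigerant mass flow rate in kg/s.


dh = 219.9 - 74.1 = 145.8 kJ/kg
m_dot = Q / dh = 191.4 / 145.8 = 1.3128 kg/s

1.3128


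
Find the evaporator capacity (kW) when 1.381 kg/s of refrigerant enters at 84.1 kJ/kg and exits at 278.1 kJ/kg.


dh = 278.1 - 84.1 = 194.0 kJ/kg
Q_evap = m_dot * dh = 1.381 * 194.0
Q_evap = 267.91 kW

267.91


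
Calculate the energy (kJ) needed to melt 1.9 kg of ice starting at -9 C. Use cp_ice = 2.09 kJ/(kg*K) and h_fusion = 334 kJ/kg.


Sensible heat = cp * dT = 2.09 * 9 = 18.81 kJ/kg
Total per kg = 18.81 + 334 = 352.81 kJ/kg
Q = m * total = 1.9 * 352.81
Q = 670.3 kJ

670.3


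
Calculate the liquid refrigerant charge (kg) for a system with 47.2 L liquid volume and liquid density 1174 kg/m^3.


Charge = V * rho / 1000
Charge = 47.2 * 1174 / 1000
Charge = 55.41 kg

55.41


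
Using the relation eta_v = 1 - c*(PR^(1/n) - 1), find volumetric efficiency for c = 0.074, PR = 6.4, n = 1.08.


PR^(1/n) = 6.4^(1/1.08) = 5.57780001
eta_v = 1 - 0.074 * (5.57780001 - 1)
eta_v = 0.6612

0.6612


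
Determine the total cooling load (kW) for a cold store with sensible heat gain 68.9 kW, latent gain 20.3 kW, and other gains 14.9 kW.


Q_total = Q_s + Q_l + Q_misc
Q_total = 68.9 + 20.3 + 14.9
Q_total = 104.1 kW

104.1


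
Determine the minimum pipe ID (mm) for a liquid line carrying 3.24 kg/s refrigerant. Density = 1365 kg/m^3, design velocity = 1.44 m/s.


A = m_dot / (rho * v) = 3.24 / (1365 * 1.44) = 0.001648351648 m^2
d = sqrt(4*A/pi) * 1000
d = 45.8 mm

45.8


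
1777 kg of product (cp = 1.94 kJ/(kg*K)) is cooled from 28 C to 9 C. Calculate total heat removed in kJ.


dT = 28 - (9) = 19 K
Q = m * cp * dT = 1777 * 1.94 * 19
Q = 65500 kJ

65500


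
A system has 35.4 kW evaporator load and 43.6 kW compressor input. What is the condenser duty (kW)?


Q_cond = Q_evap + W
Q_cond = 35.4 + 43.6
Q_cond = 79.0 kW

79.0


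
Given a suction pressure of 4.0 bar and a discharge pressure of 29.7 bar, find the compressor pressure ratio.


PR = P_high / P_low
PR = 29.7 / 4.0
PR = 7.425

7.425


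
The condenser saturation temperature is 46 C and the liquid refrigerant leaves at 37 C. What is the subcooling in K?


Subcooling = T_cond - T_liquid
Subcooling = 46 - 37
Subcooling = 9 K

9


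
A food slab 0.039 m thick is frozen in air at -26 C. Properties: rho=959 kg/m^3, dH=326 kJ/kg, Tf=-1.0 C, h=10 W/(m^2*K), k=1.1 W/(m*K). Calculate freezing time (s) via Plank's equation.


dT = -1.0 - (-26) = 25.0 K
term1 = a/(2h) = 0.039/(2*10) = 0.00195
term2 = a^2/(8k) = 0.039^2/(8*1.1) = 0.0001728409091
t = rho*dH*1000/dT * (term1 + term2)
t = 959*326*1000/25.0 * (0.00195 + 0.0001728409091)
t = 26547 s

26547


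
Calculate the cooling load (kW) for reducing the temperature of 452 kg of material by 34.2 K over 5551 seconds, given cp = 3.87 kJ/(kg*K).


Q = m * cp * dT / t
Q = 452 * 3.87 * 34.2 / 5551
Q = 10.777 kW

10.777


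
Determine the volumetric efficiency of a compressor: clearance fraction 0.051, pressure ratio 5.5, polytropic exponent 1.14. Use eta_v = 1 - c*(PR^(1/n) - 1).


PR^(1/n) = 5.5^(1/1.14) = 4.4610897
eta_v = 1 - 0.051 * (4.4610897 - 1)
eta_v = 0.8235

0.8235


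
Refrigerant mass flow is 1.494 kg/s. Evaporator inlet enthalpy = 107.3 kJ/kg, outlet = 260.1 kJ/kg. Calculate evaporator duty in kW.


dh = 260.1 - 107.3 = 152.8 kJ/kg
Q_evap = m_dot * dh = 1.494 * 152.8
Q_evap = 228.28 kW

228.28


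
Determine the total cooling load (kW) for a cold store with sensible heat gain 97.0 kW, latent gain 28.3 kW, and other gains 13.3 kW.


Q_total = Q_s + Q_l + Q_misc
Q_total = 97.0 + 28.3 + 13.3
Q_total = 138.6 kW

138.6


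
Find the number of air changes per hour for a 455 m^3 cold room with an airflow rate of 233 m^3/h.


ACH = flow / volume
ACH = 233 / 455
ACH = 0.512

0.512


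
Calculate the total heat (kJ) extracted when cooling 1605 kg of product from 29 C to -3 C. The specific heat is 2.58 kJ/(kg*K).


dT = 29 - (-3) = 32 K
Q = m * cp * dT = 1605 * 2.58 * 32
Q = 132509 kJ

132509


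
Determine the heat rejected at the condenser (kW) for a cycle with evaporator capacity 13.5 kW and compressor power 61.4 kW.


Q_cond = Q_evap + W
Q_cond = 13.5 + 61.4
Q_cond = 74.9 kW

74.9


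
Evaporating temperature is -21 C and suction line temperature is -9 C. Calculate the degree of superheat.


Superheat = T_suction - T_evap
Superheat = -9 - (-21)
Superheat = 12 K

12


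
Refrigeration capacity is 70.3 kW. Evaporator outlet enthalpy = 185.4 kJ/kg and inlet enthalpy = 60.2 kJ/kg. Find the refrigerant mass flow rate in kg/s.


dh = 185.4 - 60.2 = 125.2 kJ/kg
m_dot = Q / dh = 70.3 / 125.2 = 0.5615 kg/s

0.5615


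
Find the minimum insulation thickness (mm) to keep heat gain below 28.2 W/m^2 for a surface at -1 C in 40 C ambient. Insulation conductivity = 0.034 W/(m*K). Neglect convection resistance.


dT = 40 - (-1) = 41 K
thickness = k * dT / q_max * 1000
thickness = 0.034 * 41 / 28.2 * 1000
thickness = 49.4 mm

49.4


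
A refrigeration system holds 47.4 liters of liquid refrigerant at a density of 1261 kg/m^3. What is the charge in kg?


Charge = V * rho / 1000
Charge = 47.4 * 1261 / 1000
Charge = 59.77 kg

59.77


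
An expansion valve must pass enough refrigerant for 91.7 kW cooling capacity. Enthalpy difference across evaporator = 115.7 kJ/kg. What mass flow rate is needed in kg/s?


m_dot = Q / dh
m_dot = 91.7 / 115.7
m_dot = 0.7926 kg/s

0.7926


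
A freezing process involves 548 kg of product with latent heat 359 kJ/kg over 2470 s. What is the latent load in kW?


Q_lat = m * h_fg / t
Q_lat = 548 * 359 / 2470
Q_lat = 79.65 kW

79.65


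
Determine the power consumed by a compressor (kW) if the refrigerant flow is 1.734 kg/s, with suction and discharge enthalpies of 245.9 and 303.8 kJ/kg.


dh = 303.8 - 245.9 = 57.9 kJ/kg
W = m_dot * dh = 1.734 * 57.9 = 100.4 kW

100.4


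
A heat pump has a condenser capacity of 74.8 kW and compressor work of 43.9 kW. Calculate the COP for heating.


COP_hp = Q_cond / W
COP_hp = 74.8 / 43.9
COP_hp = 1.704

1.704


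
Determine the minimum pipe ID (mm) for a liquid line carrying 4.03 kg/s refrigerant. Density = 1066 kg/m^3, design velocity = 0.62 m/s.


A = m_dot / (rho * v) = 4.03 / (1066 * 0.62) = 0.006097560976 m^2
d = sqrt(4*A/pi) * 1000
d = 88.1 mm

88.1


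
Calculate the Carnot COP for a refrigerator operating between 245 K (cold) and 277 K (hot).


dT = 277 - 245 = 32 K
COP_carnot = T_cold / dT = 245 / 32
COP_carnot = 7.656

7.656


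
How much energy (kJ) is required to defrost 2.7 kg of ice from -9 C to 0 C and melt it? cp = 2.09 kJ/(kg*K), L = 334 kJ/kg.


Sensible heat = cp * dT = 2.09 * 9 = 18.81 kJ/kg
Total per kg = 18.81 + 334 = 352.81 kJ/kg
Q = m * total = 2.7 * 352.81
Q = 952.6 kJ

952.6


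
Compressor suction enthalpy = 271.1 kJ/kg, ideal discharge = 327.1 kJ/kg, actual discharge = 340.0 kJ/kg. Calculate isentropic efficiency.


dh_ideal = 327.1 - 271.1 = 56.0 kJ/kg
dh_actual = 340.0 - 271.1 = 68.9 kJ/kg
eta_s = dh_ideal / dh_actual = 56.0 / 68.9
eta_s = 0.8128

0.8128


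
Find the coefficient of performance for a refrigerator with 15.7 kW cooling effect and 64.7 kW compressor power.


COP = Q_evap / W
COP = 15.7 / 64.7
COP = 0.243

0.243


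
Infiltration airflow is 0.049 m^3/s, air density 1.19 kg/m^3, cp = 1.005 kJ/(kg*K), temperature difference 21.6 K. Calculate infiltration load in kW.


Q = V_dot * rho * cp * dT
Q = 0.049 * 1.19 * 1.005 * 21.6
Q = 1.266 kW

1.266


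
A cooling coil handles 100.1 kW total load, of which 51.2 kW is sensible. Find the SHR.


SHR = Q_sensible / Q_total
SHR = 51.2 / 100.1
SHR = 0.511

0.511


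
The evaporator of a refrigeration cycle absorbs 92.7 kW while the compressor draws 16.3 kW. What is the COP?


COP = Q_evap / W
COP = 92.7 / 16.3
COP = 5.687

5.687


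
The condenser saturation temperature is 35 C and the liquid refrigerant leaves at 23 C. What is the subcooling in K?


Subcooling = T_cond - T_liquid
Subcooling = 35 - 23
Subcooling = 12 K

12


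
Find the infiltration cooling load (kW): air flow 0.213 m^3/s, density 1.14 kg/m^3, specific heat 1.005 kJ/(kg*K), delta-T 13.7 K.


Q = V_dot * rho * cp * dT
Q = 0.213 * 1.14 * 1.005 * 13.7
Q = 3.343 kW

3.343


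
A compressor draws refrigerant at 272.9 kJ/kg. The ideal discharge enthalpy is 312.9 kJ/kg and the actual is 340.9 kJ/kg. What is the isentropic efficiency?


dh_ideal = 312.9 - 272.9 = 40.0 kJ/kg
dh_actual = 340.9 - 272.9 = 68.0 kJ/kg
eta_s = dh_ideal / dh_actual = 40.0 / 68.0
eta_s = 0.5882

0.5882


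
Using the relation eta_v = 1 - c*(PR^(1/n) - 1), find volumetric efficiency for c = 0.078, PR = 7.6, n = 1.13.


PR^(1/n) = 7.6^(1/1.13) = 6.01840009
eta_v = 1 - 0.078 * (6.01840009 - 1)
eta_v = 0.6086

0.6086


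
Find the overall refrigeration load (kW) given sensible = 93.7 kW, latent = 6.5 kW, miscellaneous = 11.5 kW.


Q_total = Q_s + Q_l + Q_misc
Q_total = 93.7 + 6.5 + 11.5
Q_total = 111.7 kW

111.7


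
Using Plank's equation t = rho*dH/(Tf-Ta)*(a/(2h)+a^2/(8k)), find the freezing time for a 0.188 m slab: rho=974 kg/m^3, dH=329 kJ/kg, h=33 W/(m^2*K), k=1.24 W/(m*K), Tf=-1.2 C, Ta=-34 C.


dT = -1.2 - (-34) = 32.8 K
term1 = a/(2h) = 0.188/(2*33) = 0.002848484848
term2 = a^2/(8k) = 0.188^2/(8*1.24) = 0.003562903226
t = rho*dH*1000/dT * (term1 + term2)
t = 974*329*1000/32.8 * (0.002848484848 + 0.003562903226)
t = 62637 s

62637


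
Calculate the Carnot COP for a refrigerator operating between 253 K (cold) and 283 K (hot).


dT = 283 - 253 = 30 K
COP_carnot = T_cold / dT = 253 / 30
COP_carnot = 8.433

8.433


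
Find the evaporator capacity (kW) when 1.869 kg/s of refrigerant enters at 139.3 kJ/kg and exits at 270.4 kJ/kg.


dh = 270.4 - 139.3 = 131.1 kJ/kg
Q_evap = m_dot * dh = 1.869 * 131.1
Q_evap = 245.03 kW

245.03


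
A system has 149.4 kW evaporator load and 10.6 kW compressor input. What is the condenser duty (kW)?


Q_cond = Q_evap + W
Q_cond = 149.4 + 10.6
Q_cond = 160.0 kW

160.0


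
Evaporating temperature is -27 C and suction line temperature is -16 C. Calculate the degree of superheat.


Superheat = T_suction - T_evap
Superheat = -16 - (-27)
Superheat = 11 K

11


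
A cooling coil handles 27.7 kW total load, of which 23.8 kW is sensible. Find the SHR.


SHR = Q_sensible / Q_total
SHR = 23.8 / 27.7
SHR = 0.859

0.859


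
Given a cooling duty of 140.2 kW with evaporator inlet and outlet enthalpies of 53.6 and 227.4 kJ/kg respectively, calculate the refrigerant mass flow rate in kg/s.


dh = 227.4 - 53.6 = 173.8 kJ/kg
m_dot = Q / dh = 140.2 / 173.8 = 0.8067 kg/s

0.8067


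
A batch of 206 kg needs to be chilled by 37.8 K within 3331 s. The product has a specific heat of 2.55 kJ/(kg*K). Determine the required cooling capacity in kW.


Q = m * cp * dT / t
Q = 206 * 2.55 * 37.8 / 3331
Q = 5.961 kW

5.961


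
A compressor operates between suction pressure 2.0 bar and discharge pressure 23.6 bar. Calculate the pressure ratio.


PR = P_high / P_low
PR = 23.6 / 2.0
PR = 11.8

11.8


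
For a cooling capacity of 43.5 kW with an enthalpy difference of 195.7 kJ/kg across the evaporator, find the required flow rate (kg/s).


m_dot = Q / dh
m_dot = 43.5 / 195.7
m_dot = 0.2223 kg/s

0.2223


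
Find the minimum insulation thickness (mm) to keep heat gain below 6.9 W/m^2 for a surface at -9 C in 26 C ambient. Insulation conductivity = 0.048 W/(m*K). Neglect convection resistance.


dT = 26 - (-9) = 35 K
thickness = k * dT / q_max * 1000
thickness = 0.048 * 35 / 6.9 * 1000
thickness = 243.5 mm

243.5


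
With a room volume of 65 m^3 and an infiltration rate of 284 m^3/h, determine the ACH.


ACH = flow / volume
ACH = 284 / 65
ACH = 4.369

4.369


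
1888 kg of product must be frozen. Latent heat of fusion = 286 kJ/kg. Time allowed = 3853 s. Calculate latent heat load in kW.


Q_lat = m * h_fg / t
Q_lat = 1888 * 286 / 3853
Q_lat = 140.14 kW

140.14


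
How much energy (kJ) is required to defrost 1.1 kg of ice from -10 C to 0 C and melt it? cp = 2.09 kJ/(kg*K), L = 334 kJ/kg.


Sensible heat = cp * dT = 2.09 * 10 = 20.9 kJ/kg
Total per kg = 20.9 + 334 = 354.9 kJ/kg
Q = m * total = 1.1 * 354.9
Q = 390.4 kJ

390.4


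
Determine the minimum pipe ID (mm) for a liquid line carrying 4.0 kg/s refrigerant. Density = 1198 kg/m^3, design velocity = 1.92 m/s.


A = m_dot / (rho * v) = 4.0 / (1198 * 1.92) = 0.00173900946 m^2
d = sqrt(4*A/pi) * 1000
d = 47.1 mm

47.1


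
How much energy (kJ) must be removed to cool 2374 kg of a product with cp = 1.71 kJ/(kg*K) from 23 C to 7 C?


dT = 23 - (7) = 16 K
Q = m * cp * dT = 2374 * 1.71 * 16
Q = 64953 kJ

64953


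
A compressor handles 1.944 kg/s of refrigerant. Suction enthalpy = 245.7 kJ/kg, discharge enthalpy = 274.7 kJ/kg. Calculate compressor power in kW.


dh = 274.7 - 245.7 = 29.0 kJ/kg
W = m_dot * dh = 1.944 * 29.0 = 56.38 kW

56.38


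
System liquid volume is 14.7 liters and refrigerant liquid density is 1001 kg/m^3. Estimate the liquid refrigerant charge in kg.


Charge = V * rho / 1000
Charge = 14.7 * 1001 / 1000
Charge = 14.71 kg

14.71


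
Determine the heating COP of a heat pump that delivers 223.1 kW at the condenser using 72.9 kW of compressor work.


COP_hp = Q_cond / W
COP_hp = 223.1 / 72.9
COP_hp = 3.06

3.06


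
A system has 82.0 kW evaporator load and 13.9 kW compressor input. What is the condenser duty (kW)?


Q_cond = Q_evap + W
Q_cond = 82.0 + 13.9
Q_cond = 95.9 kW

95.9


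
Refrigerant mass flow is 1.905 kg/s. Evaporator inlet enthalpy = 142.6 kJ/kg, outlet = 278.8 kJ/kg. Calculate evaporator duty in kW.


dh = 278.8 - 142.6 = 136.2 kJ/kg
Q_evap = m_dot * dh = 1.905 * 136.2
Q_evap = 259.46 kW

259.46


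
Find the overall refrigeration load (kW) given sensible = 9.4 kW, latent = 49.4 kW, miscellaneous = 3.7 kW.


Q_total = Q_s + Q_l + Q_misc
Q_total = 9.4 + 49.4 + 3.7
Q_total = 62.5 kW

62.5


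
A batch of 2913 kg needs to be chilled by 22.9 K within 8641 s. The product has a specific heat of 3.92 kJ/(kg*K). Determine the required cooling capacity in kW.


Q = m * cp * dT / t
Q = 2913 * 3.92 * 22.9 / 8641
Q = 30.262 kW

30.262


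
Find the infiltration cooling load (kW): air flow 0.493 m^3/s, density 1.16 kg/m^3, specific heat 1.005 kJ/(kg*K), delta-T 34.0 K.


Q = V_dot * rho * cp * dT
Q = 0.493 * 1.16 * 1.005 * 34.0
Q = 19.541 kW

19.541


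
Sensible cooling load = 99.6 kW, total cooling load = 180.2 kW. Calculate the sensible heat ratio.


SHR = Q_sensible / Q_total
SHR = 99.6 / 180.2
SHR = 0.553

0.553


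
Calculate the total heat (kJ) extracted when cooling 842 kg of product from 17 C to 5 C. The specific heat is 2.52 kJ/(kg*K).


dT = 17 - (5) = 12 K
Q = m * cp * dT = 842 * 2.52 * 12
Q = 25462 kJ

25462


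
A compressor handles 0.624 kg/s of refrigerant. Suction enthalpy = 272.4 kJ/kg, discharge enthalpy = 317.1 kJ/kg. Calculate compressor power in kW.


dh = 317.1 - 272.4 = 44.7 kJ/kg
W = m_dot * dh = 0.624 * 44.7 = 27.89 kW

27.89


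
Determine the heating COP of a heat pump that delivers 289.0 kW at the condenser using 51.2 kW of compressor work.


COP_hp = Q_cond / W
COP_hp = 289.0 / 51.2
COP_hp = 5.645

5.645


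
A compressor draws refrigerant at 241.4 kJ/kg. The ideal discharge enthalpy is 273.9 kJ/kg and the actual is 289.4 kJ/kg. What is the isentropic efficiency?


dh_ideal = 273.9 - 241.4 = 32.5 kJ/kg
dh_actual = 289.4 - 241.4 = 48.0 kJ/kg
eta_s = dh_ideal / dh_actual = 32.5 / 48.0
eta_s = 0.6771

0.6771


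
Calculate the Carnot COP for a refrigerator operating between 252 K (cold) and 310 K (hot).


dT = 310 - 252 = 58 K
COP_carnot = T_cold / dT = 252 / 58
COP_carnot = 4.345

4.345


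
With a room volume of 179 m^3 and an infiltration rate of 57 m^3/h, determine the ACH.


ACH = flow / volume
ACH = 57 / 179
ACH = 0.318

0.318


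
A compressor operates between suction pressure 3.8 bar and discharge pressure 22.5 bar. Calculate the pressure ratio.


PR = P_high / P_low
PR = 22.5 / 3.8
PR = 5.921

5.921


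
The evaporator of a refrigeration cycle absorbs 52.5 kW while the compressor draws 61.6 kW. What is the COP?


COP = Q_evap / W
COP = 52.5 / 61.6
COP = 0.852

0.852


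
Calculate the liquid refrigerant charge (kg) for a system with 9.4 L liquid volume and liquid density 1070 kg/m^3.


Charge = V * rho / 1000
Charge = 9.4 * 1070 / 1000
Charge = 10.06 kg

10.06


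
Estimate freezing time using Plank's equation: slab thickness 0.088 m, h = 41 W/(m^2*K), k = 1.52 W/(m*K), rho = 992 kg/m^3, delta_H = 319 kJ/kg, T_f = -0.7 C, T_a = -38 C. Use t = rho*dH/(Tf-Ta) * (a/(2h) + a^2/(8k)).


dT = -0.7 - (-38) = 37.3 K
term1 = a/(2h) = 0.088/(2*41) = 0.001073170732
term2 = a^2/(8k) = 0.088^2/(8*1.52) = 0.0006368421053
t = rho*dH*1000/dT * (term1 + term2)
t = 992*319*1000/37.3 * (0.001073170732 + 0.0006368421053)
t = 14508 s

14508


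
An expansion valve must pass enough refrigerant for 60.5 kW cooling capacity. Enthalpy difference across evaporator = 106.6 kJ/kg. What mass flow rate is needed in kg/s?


m_dot = Q / dh
m_dot = 60.5 / 106.6
m_dot = 0.5675 kg/s

0.5675


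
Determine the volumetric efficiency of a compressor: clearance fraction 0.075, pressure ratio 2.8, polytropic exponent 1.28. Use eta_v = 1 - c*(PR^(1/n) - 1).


PR^(1/n) = 2.8^(1/1.28) = 2.23533291
eta_v = 1 - 0.075 * (2.23533291 - 1)
eta_v = 0.9074

0.9074


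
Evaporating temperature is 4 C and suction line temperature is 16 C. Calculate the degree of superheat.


Superheat = T_suction - T_evap
Superheat = 16 - (4)
Superheat = 12 K

12


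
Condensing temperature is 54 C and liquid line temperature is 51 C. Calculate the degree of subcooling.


Subcooling = T_cond - T_liquid
Subcooling = 54 - 51
Subcooling = 3 K

3


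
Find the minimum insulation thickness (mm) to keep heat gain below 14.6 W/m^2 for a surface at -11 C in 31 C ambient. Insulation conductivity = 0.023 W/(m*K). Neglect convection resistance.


dT = 31 - (-11) = 42 K
thickness = k * dT / q_max * 1000
thickness = 0.023 * 42 / 14.6 * 1000
thickness = 66.2 mm

66.2


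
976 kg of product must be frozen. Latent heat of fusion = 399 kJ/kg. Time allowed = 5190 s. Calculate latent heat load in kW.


Q_lat = m * h_fg / t
Q_lat = 976 * 399 / 5190
Q_lat = 75.03 kW

75.03


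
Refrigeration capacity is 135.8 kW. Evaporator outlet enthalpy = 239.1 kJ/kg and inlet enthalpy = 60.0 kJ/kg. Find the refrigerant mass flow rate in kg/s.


dh = 239.1 - 60.0 = 179.1 kJ/kg
m_dot = Q / dh = 135.8 / 179.1 = 0.7582 kg/s

0.7582


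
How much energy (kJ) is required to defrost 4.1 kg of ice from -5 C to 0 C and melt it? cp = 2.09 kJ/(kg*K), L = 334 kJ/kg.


Sensible heat = cp * dT = 2.09 * 5 = 10.45 kJ/kg
Total per kg = 10.45 + 334 = 344.45 kJ/kg
Q = m * total = 4.1 * 344.45
Q = 1412.2 kJ

1412.2


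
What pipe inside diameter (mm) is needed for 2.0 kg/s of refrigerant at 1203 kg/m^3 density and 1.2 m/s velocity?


A = m_dot / (rho * v) = 2.0 / (1203 * 1.2) = 0.001385425326 m^2
d = sqrt(4*A/pi) * 1000
d = 42.0 mm

42.0


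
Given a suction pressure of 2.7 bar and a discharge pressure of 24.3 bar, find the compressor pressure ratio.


PR = P_high / P_low
PR = 24.3 / 2.7
PR = 9.0

9.0


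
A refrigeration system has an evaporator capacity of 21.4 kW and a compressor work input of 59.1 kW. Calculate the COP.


COP = Q_evap / W
COP = 21.4 / 59.1
COP = 0.362

0.362


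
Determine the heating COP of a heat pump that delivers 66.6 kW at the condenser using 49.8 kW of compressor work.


COP_hp = Q_cond / W
COP_hp = 66.6 / 49.8
COP_hp = 1.337

1.337


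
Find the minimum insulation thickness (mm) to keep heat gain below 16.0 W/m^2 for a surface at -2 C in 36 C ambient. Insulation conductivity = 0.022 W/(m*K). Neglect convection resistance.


dT = 36 - (-2) = 38 K
thickness = k * dT / q_max * 1000
thickness = 0.022 * 38 / 16.0 * 1000
thickness = 52.3 mm

52.3


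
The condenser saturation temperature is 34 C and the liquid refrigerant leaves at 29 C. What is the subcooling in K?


Subcooling = T_cond - T_liquid
Subcooling = 34 - 29
Subcooling = 5 K

5


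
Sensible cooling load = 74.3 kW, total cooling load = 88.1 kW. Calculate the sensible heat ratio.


SHR = Q_sensible / Q_total
SHR = 74.3 / 88.1
SHR = 0.843

0.843


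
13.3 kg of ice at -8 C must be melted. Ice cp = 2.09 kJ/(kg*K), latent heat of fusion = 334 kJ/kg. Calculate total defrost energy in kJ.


Sensible heat = cp * dT = 2.09 * 8 = 16.72 kJ/kg
Total per kg = 16.72 + 334 = 350.72 kJ/kg
Q = m * total = 13.3 * 350.72
Q = 4664.6 kJ

4664.6


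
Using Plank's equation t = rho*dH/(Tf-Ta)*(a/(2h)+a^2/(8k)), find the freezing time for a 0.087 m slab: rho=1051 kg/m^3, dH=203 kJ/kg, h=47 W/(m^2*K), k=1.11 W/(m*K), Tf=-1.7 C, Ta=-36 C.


dT = -1.7 - (-36) = 34.3 K
term1 = a/(2h) = 0.087/(2*47) = 0.0009255319149
term2 = a^2/(8k) = 0.087^2/(8*1.11) = 0.0008523648649
t = rho*dH*1000/dT * (term1 + term2)
t = 1051*203*1000/34.3 * (0.0009255319149 + 0.0008523648649)
t = 11059 s

11059


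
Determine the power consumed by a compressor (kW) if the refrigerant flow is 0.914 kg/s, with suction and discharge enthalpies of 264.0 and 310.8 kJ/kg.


dh = 310.8 - 264.0 = 46.8 kJ/kg
W = m_dot * dh = 0.914 * 46.8 = 42.78 kW

42.78


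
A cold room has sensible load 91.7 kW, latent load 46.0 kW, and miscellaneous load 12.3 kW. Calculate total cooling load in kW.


Q_total = Q_s + Q_l + Q_misc
Q_total = 91.7 + 46.0 + 12.3
Q_total = 150.0 kW

150.0


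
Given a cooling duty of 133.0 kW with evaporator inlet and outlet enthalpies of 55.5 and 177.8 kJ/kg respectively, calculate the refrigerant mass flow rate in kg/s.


dh = 177.8 - 55.5 = 122.3 kJ/kg
m_dot = Q / dh = 133.0 / 122.3 = 1.0875 kg/s

1.0875


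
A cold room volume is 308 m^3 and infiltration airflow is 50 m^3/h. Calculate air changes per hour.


ACH = flow / volume
ACH = 50 / 308
ACH = 0.162

0.162


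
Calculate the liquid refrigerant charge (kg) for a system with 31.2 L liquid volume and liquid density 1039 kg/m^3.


Charge = V * rho / 1000
Charge = 31.2 * 1039 / 1000
Charge = 32.42 kg

32.42


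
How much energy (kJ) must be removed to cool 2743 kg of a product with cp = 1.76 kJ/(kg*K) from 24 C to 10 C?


dT = 24 - (10) = 14 K
Q = m * cp * dT = 2743 * 1.76 * 14
Q = 67588 kJ

67588


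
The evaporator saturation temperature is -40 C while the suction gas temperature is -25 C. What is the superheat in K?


Superheat = T_suction - T_evap
Superheat = -25 - (-40)
Superheat = 15 K

15


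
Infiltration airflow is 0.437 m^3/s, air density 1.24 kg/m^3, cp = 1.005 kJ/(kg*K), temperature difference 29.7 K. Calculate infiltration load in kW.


Q = V_dot * rho * cp * dT
Q = 0.437 * 1.24 * 1.005 * 29.7
Q = 16.174 kW

16.174


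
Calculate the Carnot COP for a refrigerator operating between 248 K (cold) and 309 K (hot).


dT = 309 - 248 = 61 K
COP_carnot = T_cold / dT = 248 / 61
COP_carnot = 4.066

4.066


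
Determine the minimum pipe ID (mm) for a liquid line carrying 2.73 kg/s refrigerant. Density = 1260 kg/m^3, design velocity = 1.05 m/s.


A = m_dot / (rho * v) = 2.73 / (1260 * 1.05) = 0.002063492063 m^2
d = sqrt(4*A/pi) * 1000
d = 51.3 mm

51.3


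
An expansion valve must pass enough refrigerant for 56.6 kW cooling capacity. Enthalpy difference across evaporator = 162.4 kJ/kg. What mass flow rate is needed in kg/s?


m_dot = Q / dh
m_dot = 56.6 / 162.4
m_dot = 0.3485 kg/s

0.3485


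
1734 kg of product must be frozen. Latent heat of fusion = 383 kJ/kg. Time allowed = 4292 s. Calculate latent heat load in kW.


Q_lat = m * h_fg / t
Q_lat = 1734 * 383 / 4292
Q_lat = 154.73 kW

154.73


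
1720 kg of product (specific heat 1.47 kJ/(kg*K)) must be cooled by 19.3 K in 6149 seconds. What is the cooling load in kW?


Q = m * cp * dT / t
Q = 1720 * 1.47 * 19.3 / 6149
Q = 7.936 kW

7.936


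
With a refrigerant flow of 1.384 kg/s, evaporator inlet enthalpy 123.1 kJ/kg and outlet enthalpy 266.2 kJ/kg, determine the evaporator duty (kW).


dh = 266.2 - 123.1 = 143.1 kJ/kg
Q_evap = m_dot * dh = 1.384 * 143.1
Q_evap = 198.05 kW

198.05


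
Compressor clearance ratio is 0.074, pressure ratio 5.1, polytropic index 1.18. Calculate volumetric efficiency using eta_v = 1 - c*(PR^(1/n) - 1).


PR^(1/n) = 5.1^(1/1.18) = 3.97773405
eta_v = 1 - 0.074 * (3.97773405 - 1)
eta_v = 0.7796

0.7796


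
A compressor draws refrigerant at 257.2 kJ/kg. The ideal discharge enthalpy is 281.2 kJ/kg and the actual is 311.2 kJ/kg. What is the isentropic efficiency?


dh_ideal = 281.2 - 257.2 = 24.0 kJ/kg
dh_actual = 311.2 - 257.2 = 54.0 kJ/kg
eta_s = dh_ideal / dh_actual = 24.0 / 54.0
eta_s = 0.4444

0.4444


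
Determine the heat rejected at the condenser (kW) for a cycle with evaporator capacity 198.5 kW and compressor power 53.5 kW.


Q_cond = Q_evap + W
Q_cond = 198.5 + 53.5
Q_cond = 252.0 kW

252.0


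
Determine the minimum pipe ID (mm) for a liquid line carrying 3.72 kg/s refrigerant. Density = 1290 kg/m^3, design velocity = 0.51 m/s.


A = m_dot / (rho * v) = 3.72 / (1290 * 0.51) = 0.005654354765 m^2
d = sqrt(4*A/pi) * 1000
d = 84.8 mm

84.8


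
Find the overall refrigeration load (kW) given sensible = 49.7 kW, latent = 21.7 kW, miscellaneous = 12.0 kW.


Q_total = Q_s + Q_l + Q_misc
Q_total = 49.7 + 21.7 + 12.0
Q_total = 83.4 kW

83.4


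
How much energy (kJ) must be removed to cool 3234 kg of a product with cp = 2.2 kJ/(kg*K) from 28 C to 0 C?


dT = 28 - (0) = 28 K
Q = m * cp * dT = 3234 * 2.2 * 28
Q = 199214 kJ

199214


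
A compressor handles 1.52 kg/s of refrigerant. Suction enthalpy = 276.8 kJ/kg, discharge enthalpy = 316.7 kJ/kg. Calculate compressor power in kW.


dh = 316.7 - 276.8 = 39.9 kJ/kg
W = m_dot * dh = 1.52 * 39.9 = 60.65 kW

60.65


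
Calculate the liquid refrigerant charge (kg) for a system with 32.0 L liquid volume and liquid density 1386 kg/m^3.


Charge = V * rho / 1000
Charge = 32.0 * 1386 / 1000
Charge = 44.35 kg

44.35


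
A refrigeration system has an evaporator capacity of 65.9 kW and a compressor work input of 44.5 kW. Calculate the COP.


COP = Q_evap / W
COP = 65.9 / 44.5
COP = 1.481

1.481


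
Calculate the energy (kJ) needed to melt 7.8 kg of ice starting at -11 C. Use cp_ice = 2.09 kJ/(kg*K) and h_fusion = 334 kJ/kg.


Sensible heat = cp * dT = 2.09 * 11 = 22.99 kJ/kg
Total per kg = 22.99 + 334 = 356.99 kJ/kg
Q = m * total = 7.8 * 356.99
Q = 2784.5 kJ

2784.5


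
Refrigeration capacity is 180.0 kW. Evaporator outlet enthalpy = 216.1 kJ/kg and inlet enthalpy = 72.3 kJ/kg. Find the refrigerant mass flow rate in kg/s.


dh = 216.1 - 72.3 = 143.8 kJ/kg
m_dot = Q / dh = 180.0 / 143.8 = 1.2517 kg/s

1.2517


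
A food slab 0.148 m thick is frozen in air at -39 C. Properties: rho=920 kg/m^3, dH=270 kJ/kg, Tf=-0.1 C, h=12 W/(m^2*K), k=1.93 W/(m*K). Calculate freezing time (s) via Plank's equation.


dT = -0.1 - (-39) = 38.9 K
term1 = a/(2h) = 0.148/(2*12) = 0.006166666667
term2 = a^2/(8k) = 0.148^2/(8*1.93) = 0.00141865285
t = rho*dH*1000/dT * (term1 + term2)
t = 920*270*1000/38.9 * (0.006166666667 + 0.00141865285)
t = 48437 s

48437


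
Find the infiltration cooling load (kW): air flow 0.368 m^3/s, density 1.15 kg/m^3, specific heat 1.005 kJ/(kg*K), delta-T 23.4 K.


Q = V_dot * rho * cp * dT
Q = 0.368 * 1.15 * 1.005 * 23.4
Q = 9.952 kW

9.952


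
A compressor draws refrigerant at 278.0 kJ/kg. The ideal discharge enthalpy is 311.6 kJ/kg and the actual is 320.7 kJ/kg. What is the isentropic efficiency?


dh_ideal = 311.6 - 278.0 = 33.6 kJ/kg
dh_actual = 320.7 - 278.0 = 42.7 kJ/kg
eta_s = dh_ideal / dh_actual = 33.6 / 42.7
eta_s = 0.7869

0.7869


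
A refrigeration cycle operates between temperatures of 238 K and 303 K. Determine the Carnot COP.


dT = 303 - 238 = 65 K
COP_carnot = T_cold / dT = 238 / 65
COP_carnot = 3.662

3.662


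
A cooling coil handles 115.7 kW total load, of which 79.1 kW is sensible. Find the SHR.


SHR = Q_sensible / Q_total
SHR = 79.1 / 115.7
SHR = 0.684

0.684


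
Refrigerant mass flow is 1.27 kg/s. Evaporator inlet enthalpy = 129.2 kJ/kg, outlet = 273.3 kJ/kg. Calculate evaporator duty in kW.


dh = 273.3 - 129.2 = 144.1 kJ/kg
Q_evap = m_dot * dh = 1.27 * 144.1
Q_evap = 183.01 kW

183.01


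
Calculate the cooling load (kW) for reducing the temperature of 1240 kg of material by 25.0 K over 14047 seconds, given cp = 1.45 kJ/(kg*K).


Q = m * cp * dT / t
Q = 1240 * 1.45 * 25.0 / 14047
Q = 3.2 kW

3.2


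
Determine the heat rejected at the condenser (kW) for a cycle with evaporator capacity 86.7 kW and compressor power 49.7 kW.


Q_cond = Q_evap + W
Q_cond = 86.7 + 49.7
Q_cond = 136.4 kW

136.4


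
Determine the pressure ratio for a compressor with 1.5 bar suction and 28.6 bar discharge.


PR = P_high / P_low
PR = 28.6 / 1.5
PR = 19.067

19.067
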